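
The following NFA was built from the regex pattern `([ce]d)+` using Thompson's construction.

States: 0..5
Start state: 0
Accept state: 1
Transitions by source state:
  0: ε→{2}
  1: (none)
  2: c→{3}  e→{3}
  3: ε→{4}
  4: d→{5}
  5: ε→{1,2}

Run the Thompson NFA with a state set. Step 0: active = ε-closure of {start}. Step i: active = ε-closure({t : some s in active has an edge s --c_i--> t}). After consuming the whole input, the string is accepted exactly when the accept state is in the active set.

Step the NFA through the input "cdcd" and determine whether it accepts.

S₀ = ε-closure({0}) = {0,2}
'c' @ 1: {3,4}
'd' @ 2: {1,2,5}  [accepting]
'c' @ 3: {3,4}
'd' @ 4: {1,2,5}  [accepting]
final: {1,2,5}; accept 1 in set

Answer: ACCEPT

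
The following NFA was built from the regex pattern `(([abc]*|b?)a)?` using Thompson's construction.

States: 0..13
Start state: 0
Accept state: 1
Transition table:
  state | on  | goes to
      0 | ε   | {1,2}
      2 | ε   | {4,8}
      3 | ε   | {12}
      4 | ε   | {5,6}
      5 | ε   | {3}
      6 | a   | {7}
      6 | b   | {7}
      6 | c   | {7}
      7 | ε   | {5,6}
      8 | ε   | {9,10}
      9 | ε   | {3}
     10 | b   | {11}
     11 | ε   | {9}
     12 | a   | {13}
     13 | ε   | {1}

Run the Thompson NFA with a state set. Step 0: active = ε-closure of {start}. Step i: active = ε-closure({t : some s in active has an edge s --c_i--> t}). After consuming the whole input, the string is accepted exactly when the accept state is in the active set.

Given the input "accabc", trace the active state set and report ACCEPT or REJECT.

Answer: REJECT

Trace:
start: ε-closure({0}) = {0,1,2,3,4,5,6,8,9,10,12}
'a' @ 1: {1,3,5,6,7,12,13}  [accepting]
'c' @ 2: {3,5,6,7,12}
'c' @ 3: {3,5,6,7,12}
'a' @ 4: {1,3,5,6,7,12,13}  [accepting]
'b' @ 5: {3,5,6,7,12}
'c' @ 6: {3,5,6,7,12}
final: {3,5,6,7,12}; accept 1 not in set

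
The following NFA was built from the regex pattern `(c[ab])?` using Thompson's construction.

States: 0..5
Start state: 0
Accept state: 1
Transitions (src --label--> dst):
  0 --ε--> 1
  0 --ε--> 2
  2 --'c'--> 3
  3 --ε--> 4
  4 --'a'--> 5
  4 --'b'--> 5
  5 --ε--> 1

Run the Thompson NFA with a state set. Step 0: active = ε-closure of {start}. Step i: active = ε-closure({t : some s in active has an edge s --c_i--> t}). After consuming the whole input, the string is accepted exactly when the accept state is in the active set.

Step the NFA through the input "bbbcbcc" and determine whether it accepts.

initial (ε-close {0}): {0,1,2}
'b' @ 1: {}  — no active states
rest 'bbcbcc' ignored (set empty)
final: {}; accept 1 not in set

Answer: REJECT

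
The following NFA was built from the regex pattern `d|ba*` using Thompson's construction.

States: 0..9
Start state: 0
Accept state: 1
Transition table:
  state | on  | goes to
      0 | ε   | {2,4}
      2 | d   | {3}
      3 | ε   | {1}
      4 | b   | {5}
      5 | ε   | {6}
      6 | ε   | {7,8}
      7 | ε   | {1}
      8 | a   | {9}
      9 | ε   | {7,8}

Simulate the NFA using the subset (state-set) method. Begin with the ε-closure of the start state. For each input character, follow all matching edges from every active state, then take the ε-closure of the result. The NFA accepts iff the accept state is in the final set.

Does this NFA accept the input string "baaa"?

start: ε-closure({0}) = {0,2,4}
'b' @ 1: {1,5,6,7,8}  ✓accept
'a' @ 2: {1,7,8,9}  ✓accept
'a' @ 3: {1,7,8,9}  ✓accept
'a' @ 4: {1,7,8,9}  ✓accept
end set {1,7,8,9} — state 1 in

Answer: ACCEPT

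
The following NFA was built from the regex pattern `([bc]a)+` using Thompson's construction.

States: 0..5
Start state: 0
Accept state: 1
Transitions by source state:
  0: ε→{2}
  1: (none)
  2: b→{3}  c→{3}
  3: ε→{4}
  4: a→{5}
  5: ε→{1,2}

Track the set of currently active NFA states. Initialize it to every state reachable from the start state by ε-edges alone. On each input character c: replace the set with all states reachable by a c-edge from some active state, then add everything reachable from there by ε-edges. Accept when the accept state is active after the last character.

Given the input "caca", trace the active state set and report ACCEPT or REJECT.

initial (ε-close {0}): {0,2}
'c' @ 1: {3,4}
'a' @ 2: {1,2,5}  [accepting]
'c' @ 3: {3,4}
'a' @ 4: {1,2,5}  [accepting]
final: {1,2,5}; accept 1 in set

Answer: ACCEPT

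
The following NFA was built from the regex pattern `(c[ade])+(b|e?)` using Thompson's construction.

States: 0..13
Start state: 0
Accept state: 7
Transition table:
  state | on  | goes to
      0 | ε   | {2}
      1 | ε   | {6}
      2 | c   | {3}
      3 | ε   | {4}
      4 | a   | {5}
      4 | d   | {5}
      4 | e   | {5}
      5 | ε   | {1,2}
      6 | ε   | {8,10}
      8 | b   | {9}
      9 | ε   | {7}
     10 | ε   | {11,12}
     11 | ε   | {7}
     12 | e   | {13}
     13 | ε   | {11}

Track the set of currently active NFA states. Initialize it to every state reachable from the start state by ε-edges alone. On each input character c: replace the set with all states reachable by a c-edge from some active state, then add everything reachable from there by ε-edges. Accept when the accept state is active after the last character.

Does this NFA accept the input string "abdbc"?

initial (ε-close {0}): {0,2}
'a' @ 1: {}  — dead — no transitions
rest 'bdbc' ignored (set empty)
end set {} — state 7 not in

Answer: REJECT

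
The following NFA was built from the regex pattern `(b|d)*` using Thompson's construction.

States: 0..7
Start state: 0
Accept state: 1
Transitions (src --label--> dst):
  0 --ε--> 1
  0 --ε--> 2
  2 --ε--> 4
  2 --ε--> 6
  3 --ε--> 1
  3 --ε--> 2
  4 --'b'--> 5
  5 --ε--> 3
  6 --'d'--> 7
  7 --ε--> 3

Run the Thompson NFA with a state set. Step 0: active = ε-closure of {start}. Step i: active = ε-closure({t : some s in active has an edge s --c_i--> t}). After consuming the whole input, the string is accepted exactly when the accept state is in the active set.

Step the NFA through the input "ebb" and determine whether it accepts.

Answer: REJECT

Derivation:
S₀ = ε-closure({0}) = {0,1,2,4,6}
'e' @ 1: {}  — no active states
rest 'bb' ignored (set empty)
final: {}; accept 1 not in set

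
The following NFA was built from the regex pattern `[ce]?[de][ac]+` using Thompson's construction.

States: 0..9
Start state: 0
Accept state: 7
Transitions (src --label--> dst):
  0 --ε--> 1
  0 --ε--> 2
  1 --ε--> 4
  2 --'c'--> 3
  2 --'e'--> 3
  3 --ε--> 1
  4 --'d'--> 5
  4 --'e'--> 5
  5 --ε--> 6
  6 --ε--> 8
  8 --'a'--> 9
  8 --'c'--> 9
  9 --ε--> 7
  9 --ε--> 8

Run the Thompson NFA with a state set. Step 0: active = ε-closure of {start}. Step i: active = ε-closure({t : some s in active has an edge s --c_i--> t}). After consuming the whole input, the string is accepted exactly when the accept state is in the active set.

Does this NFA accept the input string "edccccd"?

S₀ = ε-closure({0}) = {0,1,2,4}
'e' @ 1: {1,3,4,5,6,8}
'd' @ 2: {5,6,8}
'c' @ 3: {7,8,9}  [accepting]
'c' @ 4: {7,8,9}  [accepting]
'c' @ 5: {7,8,9}  [accepting]
'c' @ 6: {7,8,9}  [accepting]
'd' @ 7: {}  — no active states
final: {}; accept 7 not in set

Answer: REJECT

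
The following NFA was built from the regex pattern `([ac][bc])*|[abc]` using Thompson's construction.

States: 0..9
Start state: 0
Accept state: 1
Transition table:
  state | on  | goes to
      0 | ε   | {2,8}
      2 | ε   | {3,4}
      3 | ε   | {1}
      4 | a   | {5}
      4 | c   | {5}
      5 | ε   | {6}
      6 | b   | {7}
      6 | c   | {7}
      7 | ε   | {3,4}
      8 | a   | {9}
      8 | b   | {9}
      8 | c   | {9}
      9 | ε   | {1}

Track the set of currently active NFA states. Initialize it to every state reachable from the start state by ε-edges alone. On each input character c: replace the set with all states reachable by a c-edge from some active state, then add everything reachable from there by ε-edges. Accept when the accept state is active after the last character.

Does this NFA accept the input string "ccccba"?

Answer: REJECT

Derivation:
start: ε-closure({0}) = {0,1,2,3,4,8}
'c' @ 1: {1,5,6,9}  (accept∈set)
'c' @ 2: {1,3,4,7}  (accept∈set)
'c' @ 3: {5,6}
'c' @ 4: {1,3,4,7}  (accept∈set)
'b' @ 5: {}  — no active states
rest 'a' ignored (set empty)
end set {} — state 1 not in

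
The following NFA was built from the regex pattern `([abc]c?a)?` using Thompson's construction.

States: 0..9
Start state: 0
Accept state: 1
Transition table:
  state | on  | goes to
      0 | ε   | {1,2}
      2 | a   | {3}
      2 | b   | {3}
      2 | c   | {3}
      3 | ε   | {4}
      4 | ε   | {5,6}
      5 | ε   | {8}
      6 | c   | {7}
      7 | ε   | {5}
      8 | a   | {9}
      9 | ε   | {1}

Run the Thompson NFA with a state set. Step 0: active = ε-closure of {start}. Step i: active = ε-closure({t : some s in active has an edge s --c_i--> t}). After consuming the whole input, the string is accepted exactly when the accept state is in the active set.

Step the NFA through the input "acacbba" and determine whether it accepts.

Answer: REJECT

Steps:
initial (ε-close {0}): {0,1,2}
'a' @ 1: {3,4,5,6,8}
'c' @ 2: {5,7,8}
'a' @ 3: {1,9}  ✓accept
'c' @ 4: {}  — dead — no transitions
rest 'bba' ignored (set empty)
end set {} — state 1 not in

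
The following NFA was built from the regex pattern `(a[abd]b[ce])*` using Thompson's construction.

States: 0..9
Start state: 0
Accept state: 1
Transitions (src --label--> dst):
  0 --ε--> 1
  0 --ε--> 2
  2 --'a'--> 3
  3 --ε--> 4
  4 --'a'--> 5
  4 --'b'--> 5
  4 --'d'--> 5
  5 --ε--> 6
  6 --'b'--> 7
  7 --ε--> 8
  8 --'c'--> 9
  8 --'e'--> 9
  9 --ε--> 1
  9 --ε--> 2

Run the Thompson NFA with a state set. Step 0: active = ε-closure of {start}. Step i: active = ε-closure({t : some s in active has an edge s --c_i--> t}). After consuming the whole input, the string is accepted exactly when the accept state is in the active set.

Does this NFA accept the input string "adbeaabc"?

S₀ = ε-closure({0}) = {0,1,2}
'a' @ 1: {3,4}
'd' @ 2: {5,6}
'b' @ 3: {7,8}
'e' @ 4: {1,2,9}  [accepting]
'a' @ 5: {3,4}
'a' @ 6: {5,6}
'b' @ 7: {7,8}
'c' @ 8: {1,2,9}  [accepting]
after full input: {1,2,9}  (accept=1 in)

Answer: ACCEPT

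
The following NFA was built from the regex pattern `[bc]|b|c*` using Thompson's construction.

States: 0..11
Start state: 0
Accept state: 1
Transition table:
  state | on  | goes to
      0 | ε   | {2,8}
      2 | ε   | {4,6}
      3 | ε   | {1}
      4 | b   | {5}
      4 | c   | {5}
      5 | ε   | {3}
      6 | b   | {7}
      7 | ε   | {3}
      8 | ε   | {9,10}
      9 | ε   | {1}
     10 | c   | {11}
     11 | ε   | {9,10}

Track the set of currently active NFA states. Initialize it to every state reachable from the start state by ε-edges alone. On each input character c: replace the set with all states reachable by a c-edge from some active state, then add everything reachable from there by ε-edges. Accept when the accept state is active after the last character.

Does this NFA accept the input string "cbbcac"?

Answer: REJECT

Steps:
S₀ = ε-closure({0}) = {0,1,2,4,6,8,9,10}
'c' @ 1: {1,3,5,9,10,11}  ✓accept
'b' @ 2: {}  — state set empty
rest 'bcac' ignored (set empty)
end set {} — state 1 not in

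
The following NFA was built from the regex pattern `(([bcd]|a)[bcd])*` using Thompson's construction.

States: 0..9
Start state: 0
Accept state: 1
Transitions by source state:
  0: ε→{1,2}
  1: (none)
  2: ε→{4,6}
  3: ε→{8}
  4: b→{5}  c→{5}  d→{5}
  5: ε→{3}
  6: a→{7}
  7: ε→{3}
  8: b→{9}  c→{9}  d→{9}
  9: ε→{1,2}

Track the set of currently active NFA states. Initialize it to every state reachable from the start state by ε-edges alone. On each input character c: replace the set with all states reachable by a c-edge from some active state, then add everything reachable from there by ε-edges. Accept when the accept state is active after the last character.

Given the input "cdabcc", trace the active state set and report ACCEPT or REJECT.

start: ε-closure({0}) = {0,1,2,4,6}
'c' @ 1: {3,5,8}
'd' @ 2: {1,2,4,6,9}  [accepting]
'a' @ 3: {3,7,8}
'b' @ 4: {1,2,4,6,9}  [accepting]
'c' @ 5: {3,5,8}
'c' @ 6: {1,2,4,6,9}  [accepting]
final: {1,2,4,6,9}; accept 1 in set

Answer: ACCEPT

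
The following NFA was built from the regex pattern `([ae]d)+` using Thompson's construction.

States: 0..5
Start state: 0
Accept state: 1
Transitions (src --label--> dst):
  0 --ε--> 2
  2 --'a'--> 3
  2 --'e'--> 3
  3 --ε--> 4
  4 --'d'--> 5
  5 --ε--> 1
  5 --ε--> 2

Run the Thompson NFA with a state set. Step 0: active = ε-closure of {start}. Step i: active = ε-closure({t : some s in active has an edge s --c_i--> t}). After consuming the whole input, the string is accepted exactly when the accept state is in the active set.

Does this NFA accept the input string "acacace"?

Answer: REJECT

Steps:
S₀ = ε-closure({0}) = {0,2}
'a' @ 1: {3,4}
'c' @ 2: {}  — state set empty
rest 'acace' ignored (set empty)
after full input: {}  (accept=1 not in)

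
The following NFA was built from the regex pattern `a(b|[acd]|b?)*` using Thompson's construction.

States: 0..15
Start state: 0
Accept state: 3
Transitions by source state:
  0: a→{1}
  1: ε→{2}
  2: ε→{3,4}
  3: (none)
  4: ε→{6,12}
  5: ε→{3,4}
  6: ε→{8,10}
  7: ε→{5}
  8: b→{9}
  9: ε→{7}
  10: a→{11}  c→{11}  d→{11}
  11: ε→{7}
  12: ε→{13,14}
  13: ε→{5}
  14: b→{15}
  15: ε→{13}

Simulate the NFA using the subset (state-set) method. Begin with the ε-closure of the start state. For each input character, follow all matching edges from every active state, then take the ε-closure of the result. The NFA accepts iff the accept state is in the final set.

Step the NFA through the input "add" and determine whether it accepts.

Answer: ACCEPT

Derivation:
start: ε-closure({0}) = {0}
'a' @ 1: {1,2,3,4,5,6,8,10,12,13,14}  ✓accept
'd' @ 2: {3,4,5,6,7,8,10,11,12,13,14}  ✓accept
'd' @ 3: {3,4,5,6,7,8,10,11,12,13,14}  ✓accept
end set {3,4,5,6,7,8,10,11,12,13,14} — state 3 in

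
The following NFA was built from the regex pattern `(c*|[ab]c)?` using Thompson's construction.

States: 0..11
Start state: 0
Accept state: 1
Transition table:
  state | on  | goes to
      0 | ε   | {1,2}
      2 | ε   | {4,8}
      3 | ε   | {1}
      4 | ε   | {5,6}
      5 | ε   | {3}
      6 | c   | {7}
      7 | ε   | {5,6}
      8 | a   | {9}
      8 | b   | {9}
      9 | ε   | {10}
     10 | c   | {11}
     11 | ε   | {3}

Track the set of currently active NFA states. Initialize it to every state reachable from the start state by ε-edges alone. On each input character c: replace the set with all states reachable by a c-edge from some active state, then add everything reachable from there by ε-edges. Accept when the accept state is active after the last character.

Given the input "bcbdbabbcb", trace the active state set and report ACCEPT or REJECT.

Answer: REJECT

Trace:
S₀ = ε-closure({0}) = {0,1,2,3,4,5,6,8}
'b' @ 1: {9,10}
'c' @ 2: {1,3,11}  [accepting]
'b' @ 3: {}  — no active states
rest 'dbabbcb' ignored (set empty)
end set {} — state 1 not in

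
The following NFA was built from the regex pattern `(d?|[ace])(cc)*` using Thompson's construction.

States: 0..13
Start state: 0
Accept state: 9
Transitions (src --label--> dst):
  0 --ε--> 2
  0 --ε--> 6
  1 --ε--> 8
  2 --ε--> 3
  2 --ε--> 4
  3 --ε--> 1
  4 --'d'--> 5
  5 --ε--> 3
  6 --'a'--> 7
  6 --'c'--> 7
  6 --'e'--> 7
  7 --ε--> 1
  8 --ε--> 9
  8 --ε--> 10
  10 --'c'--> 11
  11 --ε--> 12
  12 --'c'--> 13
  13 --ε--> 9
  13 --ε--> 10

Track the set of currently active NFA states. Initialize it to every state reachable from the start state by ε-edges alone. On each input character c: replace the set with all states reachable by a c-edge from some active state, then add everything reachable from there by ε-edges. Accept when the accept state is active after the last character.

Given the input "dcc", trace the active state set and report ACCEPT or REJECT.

initial (ε-close {0}): {0,1,2,3,4,6,8,9,10}
'd' @ 1: {1,3,5,8,9,10}  [accepting]
'c' @ 2: {11,12}
'c' @ 3: {9,10,13}  [accepting]
end set {9,10,13} — state 9 in

Answer: ACCEPT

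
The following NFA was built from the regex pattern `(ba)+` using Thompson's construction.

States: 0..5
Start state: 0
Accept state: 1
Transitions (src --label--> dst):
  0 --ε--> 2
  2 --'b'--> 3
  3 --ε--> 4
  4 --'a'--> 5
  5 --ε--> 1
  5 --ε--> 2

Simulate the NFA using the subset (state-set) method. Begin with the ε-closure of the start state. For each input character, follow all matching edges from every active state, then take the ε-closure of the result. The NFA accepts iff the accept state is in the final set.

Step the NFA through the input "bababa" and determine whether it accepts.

initial (ε-close {0}): {0,2}
'b' @ 1: {3,4}
'a' @ 2: {1,2,5}  [accepting]
'b' @ 3: {3,4}
'a' @ 4: {1,2,5}  [accepting]
'b' @ 5: {3,4}
'a' @ 6: {1,2,5}  [accepting]
after full input: {1,2,5}  (accept=1 in)

Answer: ACCEPT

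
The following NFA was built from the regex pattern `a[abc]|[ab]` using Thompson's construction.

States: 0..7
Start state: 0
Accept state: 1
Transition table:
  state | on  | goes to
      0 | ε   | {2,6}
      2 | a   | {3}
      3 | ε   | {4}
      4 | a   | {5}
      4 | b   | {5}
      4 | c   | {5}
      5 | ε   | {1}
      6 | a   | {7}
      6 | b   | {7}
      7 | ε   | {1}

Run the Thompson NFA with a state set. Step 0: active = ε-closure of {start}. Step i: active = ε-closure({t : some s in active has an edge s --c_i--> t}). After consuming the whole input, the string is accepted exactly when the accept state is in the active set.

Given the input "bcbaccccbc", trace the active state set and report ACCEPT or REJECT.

initial (ε-close {0}): {0,2,6}
'b' @ 1: {1,7}  [accepting]
'c' @ 2: {}  — no active states
rest 'baccccbc' ignored (set empty)
end set {} — state 1 not in

Answer: REJECT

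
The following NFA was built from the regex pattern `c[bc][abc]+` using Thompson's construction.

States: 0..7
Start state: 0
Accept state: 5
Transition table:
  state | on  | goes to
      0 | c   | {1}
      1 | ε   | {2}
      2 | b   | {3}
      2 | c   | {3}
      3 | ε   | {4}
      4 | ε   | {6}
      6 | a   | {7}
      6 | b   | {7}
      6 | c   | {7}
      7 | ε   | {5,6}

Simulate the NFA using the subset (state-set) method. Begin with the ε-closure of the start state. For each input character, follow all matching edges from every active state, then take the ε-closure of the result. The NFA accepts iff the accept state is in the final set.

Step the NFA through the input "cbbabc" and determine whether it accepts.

S₀ = ε-closure({0}) = {0}
'c' @ 1: {1,2}
'b' @ 2: {3,4,6}
'b' @ 3: {5,6,7}  (accept∈set)
'a' @ 4: {5,6,7}  (accept∈set)
'b' @ 5: {5,6,7}  (accept∈set)
'c' @ 6: {5,6,7}  (accept∈set)
end set {5,6,7} — state 5 in

Answer: ACCEPT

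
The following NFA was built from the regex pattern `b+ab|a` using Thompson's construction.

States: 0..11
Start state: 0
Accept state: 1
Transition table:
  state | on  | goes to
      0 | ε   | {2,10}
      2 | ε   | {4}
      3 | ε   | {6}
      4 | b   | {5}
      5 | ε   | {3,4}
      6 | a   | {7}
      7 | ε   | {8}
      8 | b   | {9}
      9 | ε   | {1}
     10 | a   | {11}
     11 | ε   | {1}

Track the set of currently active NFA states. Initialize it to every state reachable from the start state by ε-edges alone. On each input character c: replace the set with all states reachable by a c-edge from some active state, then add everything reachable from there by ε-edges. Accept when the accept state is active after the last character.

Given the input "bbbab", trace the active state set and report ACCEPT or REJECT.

Answer: ACCEPT

Derivation:
S₀ = ε-closure({0}) = {0,2,4,10}
'b' @ 1: {3,4,5,6}
'b' @ 2: {3,4,5,6}
'b' @ 3: {3,4,5,6}
'a' @ 4: {7,8}
'b' @ 5: {1,9}  [accepting]
final: {1,9}; accept 1 in set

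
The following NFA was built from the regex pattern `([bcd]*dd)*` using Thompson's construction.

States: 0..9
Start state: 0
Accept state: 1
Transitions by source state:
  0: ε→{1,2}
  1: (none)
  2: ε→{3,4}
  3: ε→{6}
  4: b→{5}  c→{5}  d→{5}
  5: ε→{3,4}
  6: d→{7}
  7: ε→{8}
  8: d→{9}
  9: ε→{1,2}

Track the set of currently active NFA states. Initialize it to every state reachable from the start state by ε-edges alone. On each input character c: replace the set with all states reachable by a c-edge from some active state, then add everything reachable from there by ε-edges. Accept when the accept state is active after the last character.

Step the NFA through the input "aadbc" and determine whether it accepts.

initial (ε-close {0}): {0,1,2,3,4,6}
'a' @ 1: {}  — state set empty
rest 'adbc' ignored (set empty)
after full input: {}  (accept=1 not in)

Answer: REJECT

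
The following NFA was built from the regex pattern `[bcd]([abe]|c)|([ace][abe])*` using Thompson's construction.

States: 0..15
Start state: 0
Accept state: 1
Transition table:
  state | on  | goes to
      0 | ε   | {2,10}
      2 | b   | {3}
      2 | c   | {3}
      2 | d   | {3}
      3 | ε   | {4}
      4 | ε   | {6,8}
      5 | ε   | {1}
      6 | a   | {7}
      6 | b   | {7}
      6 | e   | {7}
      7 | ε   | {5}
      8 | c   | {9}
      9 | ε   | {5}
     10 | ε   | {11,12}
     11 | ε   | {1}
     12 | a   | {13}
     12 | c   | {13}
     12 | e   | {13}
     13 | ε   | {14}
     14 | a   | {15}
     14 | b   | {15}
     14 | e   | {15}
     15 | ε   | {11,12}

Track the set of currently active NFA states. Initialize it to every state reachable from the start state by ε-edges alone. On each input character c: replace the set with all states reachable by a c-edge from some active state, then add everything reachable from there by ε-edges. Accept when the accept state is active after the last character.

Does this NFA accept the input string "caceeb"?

Answer: ACCEPT

Steps:
start: ε-closure({0}) = {0,1,2,10,11,12}
'c' @ 1: {3,4,6,8,13,14}
'a' @ 2: {1,5,7,11,12,15}  (accept∈set)
'c' @ 3: {13,14}
'e' @ 4: {1,11,12,15}  (accept∈set)
'e' @ 5: {13,14}
'b' @ 6: {1,11,12,15}  (accept∈set)
after full input: {1,11,12,15}  (accept=1 in)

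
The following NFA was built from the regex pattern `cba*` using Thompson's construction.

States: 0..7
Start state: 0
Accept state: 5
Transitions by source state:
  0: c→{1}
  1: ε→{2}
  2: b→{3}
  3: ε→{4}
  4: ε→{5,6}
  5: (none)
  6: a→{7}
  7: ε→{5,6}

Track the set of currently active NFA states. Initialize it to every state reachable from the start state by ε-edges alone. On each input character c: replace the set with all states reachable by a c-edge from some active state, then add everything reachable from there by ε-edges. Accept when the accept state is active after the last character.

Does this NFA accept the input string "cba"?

Answer: ACCEPT

Steps:
start: ε-closure({0}) = {0}
'c' @ 1: {1,2}
'b' @ 2: {3,4,5,6}  [accepting]
'a' @ 3: {5,6,7}  [accepting]
final: {5,6,7}; accept 5 in set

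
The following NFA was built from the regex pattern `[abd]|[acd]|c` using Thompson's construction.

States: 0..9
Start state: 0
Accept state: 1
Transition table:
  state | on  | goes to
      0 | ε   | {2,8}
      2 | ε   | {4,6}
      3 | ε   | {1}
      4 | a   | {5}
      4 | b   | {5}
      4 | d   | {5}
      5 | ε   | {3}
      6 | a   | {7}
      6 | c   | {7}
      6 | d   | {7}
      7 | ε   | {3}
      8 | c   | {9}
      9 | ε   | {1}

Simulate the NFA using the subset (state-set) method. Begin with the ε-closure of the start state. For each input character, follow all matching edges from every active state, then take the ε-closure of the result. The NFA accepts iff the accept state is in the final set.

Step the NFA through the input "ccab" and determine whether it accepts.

Answer: REJECT

Derivation:
initial (ε-close {0}): {0,2,4,6,8}
'c' @ 1: {1,3,7,9}  (accept∈set)
'c' @ 2: {}  — state set empty
rest 'ab' ignored (set empty)
final: {}; accept 1 not in set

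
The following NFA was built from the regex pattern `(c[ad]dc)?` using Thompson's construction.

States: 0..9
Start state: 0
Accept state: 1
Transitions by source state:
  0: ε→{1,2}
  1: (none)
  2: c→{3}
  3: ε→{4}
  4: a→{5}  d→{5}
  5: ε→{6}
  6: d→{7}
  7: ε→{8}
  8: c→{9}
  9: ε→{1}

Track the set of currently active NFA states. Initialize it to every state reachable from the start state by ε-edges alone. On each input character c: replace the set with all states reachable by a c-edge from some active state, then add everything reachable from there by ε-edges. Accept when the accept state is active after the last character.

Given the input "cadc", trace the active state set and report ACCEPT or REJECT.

Answer: ACCEPT

Steps:
start: ε-closure({0}) = {0,1,2}
'c' @ 1: {3,4}
'a' @ 2: {5,6}
'd' @ 3: {7,8}
'c' @ 4: {1,9}  (accept∈set)
final: {1,9}; accept 1 in set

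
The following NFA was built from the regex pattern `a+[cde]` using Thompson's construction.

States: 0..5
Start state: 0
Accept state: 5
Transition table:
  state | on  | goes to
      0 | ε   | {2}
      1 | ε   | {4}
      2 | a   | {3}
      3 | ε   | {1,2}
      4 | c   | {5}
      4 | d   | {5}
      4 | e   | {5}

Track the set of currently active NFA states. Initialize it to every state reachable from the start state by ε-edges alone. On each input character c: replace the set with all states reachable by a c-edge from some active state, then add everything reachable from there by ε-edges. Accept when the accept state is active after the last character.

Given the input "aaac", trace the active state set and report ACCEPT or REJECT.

Answer: ACCEPT

Trace:
S₀ = ε-closure({0}) = {0,2}
'a' @ 1: {1,2,3,4}
'a' @ 2: {1,2,3,4}
'a' @ 3: {1,2,3,4}
'c' @ 4: {5}  (accept∈set)
end set {5} — state 5 in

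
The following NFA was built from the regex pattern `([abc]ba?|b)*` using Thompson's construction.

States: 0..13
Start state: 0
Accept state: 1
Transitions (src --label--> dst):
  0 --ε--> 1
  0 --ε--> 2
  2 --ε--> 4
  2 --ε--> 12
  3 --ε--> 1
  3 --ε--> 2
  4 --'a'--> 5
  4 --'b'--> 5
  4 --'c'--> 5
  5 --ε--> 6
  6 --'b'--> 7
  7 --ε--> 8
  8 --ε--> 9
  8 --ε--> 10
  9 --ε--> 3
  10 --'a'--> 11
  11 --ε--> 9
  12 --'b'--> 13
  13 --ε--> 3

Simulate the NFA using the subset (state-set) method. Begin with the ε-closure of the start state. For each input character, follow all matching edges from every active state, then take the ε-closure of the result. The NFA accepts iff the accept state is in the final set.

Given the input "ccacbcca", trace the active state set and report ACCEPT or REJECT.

S₀ = ε-closure({0}) = {0,1,2,4,12}
'c' @ 1: {5,6}
'c' @ 2: {}  — state set empty
rest 'acbcca' ignored (set empty)
final: {}; accept 1 not in set

Answer: REJECT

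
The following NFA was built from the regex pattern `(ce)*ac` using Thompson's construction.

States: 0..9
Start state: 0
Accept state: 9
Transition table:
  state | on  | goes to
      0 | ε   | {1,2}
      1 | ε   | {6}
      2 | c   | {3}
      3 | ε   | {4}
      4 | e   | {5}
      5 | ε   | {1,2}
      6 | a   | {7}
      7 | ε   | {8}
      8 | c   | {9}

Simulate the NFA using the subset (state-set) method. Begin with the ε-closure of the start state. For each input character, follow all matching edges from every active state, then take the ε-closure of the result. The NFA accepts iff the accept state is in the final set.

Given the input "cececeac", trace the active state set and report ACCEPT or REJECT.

start: ε-closure({0}) = {0,1,2,6}
'c' @ 1: {3,4}
'e' @ 2: {1,2,5,6}
'c' @ 3: {3,4}
'e' @ 4: {1,2,5,6}
'c' @ 5: {3,4}
'e' @ 6: {1,2,5,6}
'a' @ 7: {7,8}
'c' @ 8: {9}  ✓accept
after full input: {9}  (accept=9 in)

Answer: ACCEPT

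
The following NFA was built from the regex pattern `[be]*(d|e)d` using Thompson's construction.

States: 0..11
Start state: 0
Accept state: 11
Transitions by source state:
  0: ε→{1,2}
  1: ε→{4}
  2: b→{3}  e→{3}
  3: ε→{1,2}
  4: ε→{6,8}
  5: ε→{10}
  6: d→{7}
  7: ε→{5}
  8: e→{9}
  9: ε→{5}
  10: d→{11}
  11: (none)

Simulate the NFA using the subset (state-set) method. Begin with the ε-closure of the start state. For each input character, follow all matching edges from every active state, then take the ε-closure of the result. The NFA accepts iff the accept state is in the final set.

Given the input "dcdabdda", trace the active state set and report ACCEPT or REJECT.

initial (ε-close {0}): {0,1,2,4,6,8}
'd' @ 1: {5,7,10}
'c' @ 2: {}  — dead — no transitions
rest 'dabdda' ignored (set empty)
after full input: {}  (accept=11 not in)

Answer: REJECT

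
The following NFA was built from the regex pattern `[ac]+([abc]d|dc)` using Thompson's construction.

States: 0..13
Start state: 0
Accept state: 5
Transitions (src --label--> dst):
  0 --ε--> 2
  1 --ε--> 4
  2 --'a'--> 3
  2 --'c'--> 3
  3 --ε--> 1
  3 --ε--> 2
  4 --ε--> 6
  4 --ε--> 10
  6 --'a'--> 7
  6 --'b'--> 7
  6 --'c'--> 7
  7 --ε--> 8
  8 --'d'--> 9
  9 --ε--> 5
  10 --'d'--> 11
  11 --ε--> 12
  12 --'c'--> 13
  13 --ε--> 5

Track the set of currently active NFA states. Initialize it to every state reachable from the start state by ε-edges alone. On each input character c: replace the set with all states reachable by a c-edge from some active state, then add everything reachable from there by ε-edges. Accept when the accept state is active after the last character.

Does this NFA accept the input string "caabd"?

Answer: ACCEPT

Steps:
start: ε-closure({0}) = {0,2}
'c' @ 1: {1,2,3,4,6,10}
'a' @ 2: {1,2,3,4,6,7,8,10}
'a' @ 3: {1,2,3,4,6,7,8,10}
'b' @ 4: {7,8}
'd' @ 5: {5,9}  [accepting]
final: {5,9}; accept 5 in set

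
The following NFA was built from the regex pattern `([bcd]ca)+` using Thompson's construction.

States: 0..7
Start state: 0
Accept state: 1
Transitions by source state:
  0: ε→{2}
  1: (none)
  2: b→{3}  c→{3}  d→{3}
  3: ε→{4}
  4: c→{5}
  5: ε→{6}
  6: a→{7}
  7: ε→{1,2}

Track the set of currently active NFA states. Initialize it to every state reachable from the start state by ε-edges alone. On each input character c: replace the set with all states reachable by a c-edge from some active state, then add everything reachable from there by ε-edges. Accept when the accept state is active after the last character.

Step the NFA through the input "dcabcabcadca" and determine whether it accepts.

S₀ = ε-closure({0}) = {0,2}
'd' @ 1: {3,4}
'c' @ 2: {5,6}
'a' @ 3: {1,2,7}  ✓accept
'b' @ 4: {3,4}
'c' @ 5: {5,6}
'a' @ 6: {1,2,7}  ✓accept
'b' @ 7: {3,4}
'c' @ 8: {5,6}
'a' @ 9: {1,2,7}  ✓accept
'd' @ 10: {3,4}
'c' @ 11: {5,6}
'a' @ 12: {1,2,7}  ✓accept
after full input: {1,2,7}  (accept=1 in)

Answer: ACCEPT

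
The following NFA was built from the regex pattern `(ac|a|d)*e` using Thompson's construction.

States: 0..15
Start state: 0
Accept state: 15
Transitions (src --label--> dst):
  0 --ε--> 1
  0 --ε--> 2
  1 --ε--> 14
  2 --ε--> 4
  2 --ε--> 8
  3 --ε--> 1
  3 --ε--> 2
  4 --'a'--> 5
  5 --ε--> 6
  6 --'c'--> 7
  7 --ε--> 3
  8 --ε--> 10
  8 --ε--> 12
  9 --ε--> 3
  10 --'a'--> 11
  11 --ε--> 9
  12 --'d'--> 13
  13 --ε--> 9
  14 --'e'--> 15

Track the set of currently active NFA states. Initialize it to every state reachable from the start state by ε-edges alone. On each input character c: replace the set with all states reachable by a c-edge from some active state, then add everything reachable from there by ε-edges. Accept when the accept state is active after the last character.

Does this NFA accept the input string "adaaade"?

initial (ε-close {0}): {0,1,2,4,8,10,12,14}
'a' @ 1: {1,2,3,4,5,6,8,9,10,11,12,14}
'd' @ 2: {1,2,3,4,8,9,10,12,13,14}
'a' @ 3: {1,2,3,4,5,6,8,9,10,11,12,14}
'a' @ 4: {1,2,3,4,5,6,8,9,10,11,12,14}
'a' @ 5: {1,2,3,4,5,6,8,9,10,11,12,14}
'd' @ 6: {1,2,3,4,8,9,10,12,13,14}
'e' @ 7: {15}  ✓accept
after full input: {15}  (accept=15 in)

Answer: ACCEPT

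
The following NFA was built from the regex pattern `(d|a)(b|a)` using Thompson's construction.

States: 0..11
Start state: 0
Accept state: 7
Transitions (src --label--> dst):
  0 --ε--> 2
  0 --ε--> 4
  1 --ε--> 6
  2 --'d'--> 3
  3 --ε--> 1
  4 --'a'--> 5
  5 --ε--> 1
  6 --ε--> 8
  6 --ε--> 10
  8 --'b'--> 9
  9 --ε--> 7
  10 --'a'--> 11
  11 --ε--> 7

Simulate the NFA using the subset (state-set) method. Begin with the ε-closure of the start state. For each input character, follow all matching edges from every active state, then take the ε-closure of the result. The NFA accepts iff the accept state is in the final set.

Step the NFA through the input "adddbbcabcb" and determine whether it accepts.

initial (ε-close {0}): {0,2,4}
'a' @ 1: {1,5,6,8,10}
'd' @ 2: {}  — no active states
rest 'ddbbcabcb' ignored (set empty)
final: {}; accept 7 not in set

Answer: REJECT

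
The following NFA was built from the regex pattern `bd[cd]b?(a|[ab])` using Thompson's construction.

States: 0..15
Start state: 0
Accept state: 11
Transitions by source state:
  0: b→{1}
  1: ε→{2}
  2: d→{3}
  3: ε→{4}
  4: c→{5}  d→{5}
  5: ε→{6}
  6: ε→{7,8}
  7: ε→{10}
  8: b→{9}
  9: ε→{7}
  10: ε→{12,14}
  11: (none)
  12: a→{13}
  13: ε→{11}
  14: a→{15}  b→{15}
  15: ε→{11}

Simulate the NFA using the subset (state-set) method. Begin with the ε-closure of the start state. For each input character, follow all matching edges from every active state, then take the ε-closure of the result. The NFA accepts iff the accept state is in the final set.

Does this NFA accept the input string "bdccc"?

Answer: REJECT

Steps:
S₀ = ε-closure({0}) = {0}
'b' @ 1: {1,2}
'd' @ 2: {3,4}
'c' @ 3: {5,6,7,8,10,12,14}
'c' @ 4: {}  — no active states
rest 'c' ignored (set empty)
end set {} — state 11 not in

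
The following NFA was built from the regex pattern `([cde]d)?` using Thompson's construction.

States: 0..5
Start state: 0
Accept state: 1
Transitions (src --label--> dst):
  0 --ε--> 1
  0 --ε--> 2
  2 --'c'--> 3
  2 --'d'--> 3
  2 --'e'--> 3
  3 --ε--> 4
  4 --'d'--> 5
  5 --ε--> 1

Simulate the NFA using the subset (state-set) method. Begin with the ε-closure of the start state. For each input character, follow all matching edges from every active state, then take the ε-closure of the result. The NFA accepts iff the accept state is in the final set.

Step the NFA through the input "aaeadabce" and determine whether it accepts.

Answer: REJECT

Trace:
S₀ = ε-closure({0}) = {0,1,2}
'a' @ 1: {}  — dead — no transitions
rest 'aeadabce' ignored (set empty)
final: {}; accept 1 not in set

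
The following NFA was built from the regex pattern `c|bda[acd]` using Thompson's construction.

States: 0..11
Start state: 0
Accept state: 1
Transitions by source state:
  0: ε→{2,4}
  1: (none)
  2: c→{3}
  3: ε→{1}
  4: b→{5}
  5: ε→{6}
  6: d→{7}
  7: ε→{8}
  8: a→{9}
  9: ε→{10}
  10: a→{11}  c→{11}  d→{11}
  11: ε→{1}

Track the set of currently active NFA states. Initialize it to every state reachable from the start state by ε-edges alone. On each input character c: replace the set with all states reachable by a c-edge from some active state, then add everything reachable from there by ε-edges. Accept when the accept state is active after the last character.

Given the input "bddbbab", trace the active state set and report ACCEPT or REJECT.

S₀ = ε-closure({0}) = {0,2,4}
'b' @ 1: {5,6}
'd' @ 2: {7,8}
'd' @ 3: {}  — state set empty
rest 'bbab' ignored (set empty)
after full input: {}  (accept=1 not in)

Answer: REJECT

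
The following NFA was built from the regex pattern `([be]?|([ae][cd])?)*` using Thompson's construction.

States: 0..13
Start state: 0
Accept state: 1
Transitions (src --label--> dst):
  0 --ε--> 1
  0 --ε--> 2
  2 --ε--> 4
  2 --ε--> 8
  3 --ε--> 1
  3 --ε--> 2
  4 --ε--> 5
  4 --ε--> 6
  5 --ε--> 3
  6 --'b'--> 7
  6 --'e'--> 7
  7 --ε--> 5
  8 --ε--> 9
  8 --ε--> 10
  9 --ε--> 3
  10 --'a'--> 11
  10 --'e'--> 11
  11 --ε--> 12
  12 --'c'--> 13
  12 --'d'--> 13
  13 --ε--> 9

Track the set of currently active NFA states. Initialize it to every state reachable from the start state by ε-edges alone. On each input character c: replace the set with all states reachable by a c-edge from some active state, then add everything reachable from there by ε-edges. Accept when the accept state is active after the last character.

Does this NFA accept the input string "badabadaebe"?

start: ε-closure({0}) = {0,1,2,3,4,5,6,8,9,10}
'b' @ 1: {1,2,3,4,5,6,7,8,9,10}  (accept∈set)
'a' @ 2: {11,12}
'd' @ 3: {1,2,3,4,5,6,8,9,10,13}  (accept∈set)
'a' @ 4: {11,12}
'b' @ 5: {}  — dead — no transitions
rest 'adaebe' ignored (set empty)
after full input: {}  (accept=1 not in)

Answer: REJECT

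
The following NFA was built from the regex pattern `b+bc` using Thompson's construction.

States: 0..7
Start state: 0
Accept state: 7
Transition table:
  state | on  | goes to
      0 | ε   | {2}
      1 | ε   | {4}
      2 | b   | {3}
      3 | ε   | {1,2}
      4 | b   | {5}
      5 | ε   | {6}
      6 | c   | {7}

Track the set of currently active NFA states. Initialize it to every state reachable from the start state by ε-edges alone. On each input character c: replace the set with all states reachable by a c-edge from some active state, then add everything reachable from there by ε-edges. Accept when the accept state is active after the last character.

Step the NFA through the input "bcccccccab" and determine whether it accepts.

Answer: REJECT

Trace:
initial (ε-close {0}): {0,2}
'b' @ 1: {1,2,3,4}
'c' @ 2: {}  — dead — no transitions
rest 'ccccccab' ignored (set empty)
end set {} — state 7 not in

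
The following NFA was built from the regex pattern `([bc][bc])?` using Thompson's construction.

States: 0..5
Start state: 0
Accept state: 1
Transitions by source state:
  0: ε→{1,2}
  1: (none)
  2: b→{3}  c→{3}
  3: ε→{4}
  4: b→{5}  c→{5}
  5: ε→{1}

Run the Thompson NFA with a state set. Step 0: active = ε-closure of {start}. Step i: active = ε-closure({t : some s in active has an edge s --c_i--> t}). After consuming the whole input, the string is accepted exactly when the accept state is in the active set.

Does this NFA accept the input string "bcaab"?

Answer: REJECT

Steps:
start: ε-closure({0}) = {0,1,2}
'b' @ 1: {3,4}
'c' @ 2: {1,5}  (accept∈set)
'a' @ 3: {}  — dead — no transitions
rest 'ab' ignored (set empty)
final: {}; accept 1 not in set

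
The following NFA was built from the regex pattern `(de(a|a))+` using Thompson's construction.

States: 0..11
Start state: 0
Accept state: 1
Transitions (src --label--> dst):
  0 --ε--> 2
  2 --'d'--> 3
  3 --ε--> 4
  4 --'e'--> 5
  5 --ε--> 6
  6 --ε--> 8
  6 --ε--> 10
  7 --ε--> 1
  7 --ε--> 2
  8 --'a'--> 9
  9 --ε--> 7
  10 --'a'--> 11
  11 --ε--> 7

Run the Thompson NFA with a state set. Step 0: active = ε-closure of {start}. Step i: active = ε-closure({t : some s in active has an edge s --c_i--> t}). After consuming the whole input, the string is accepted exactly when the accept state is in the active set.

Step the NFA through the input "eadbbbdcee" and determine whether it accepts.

Answer: REJECT

Steps:
initial (ε-close {0}): {0,2}
'e' @ 1: {}  — no active states
rest 'adbbbdcee' ignored (set empty)
end set {} — state 1 not in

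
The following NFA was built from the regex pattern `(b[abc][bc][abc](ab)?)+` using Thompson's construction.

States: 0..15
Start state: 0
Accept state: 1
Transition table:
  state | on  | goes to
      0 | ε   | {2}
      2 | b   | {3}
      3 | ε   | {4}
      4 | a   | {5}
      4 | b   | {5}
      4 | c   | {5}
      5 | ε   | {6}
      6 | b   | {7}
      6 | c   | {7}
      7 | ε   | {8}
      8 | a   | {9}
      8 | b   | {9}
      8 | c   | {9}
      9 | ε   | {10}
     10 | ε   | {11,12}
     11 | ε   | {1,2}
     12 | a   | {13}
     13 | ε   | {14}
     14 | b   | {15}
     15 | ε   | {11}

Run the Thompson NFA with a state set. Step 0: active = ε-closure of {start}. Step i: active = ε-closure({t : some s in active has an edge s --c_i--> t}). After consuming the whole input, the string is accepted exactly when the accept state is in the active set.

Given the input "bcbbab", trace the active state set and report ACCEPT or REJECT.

Answer: ACCEPT

Derivation:
initial (ε-close {0}): {0,2}
'b' @ 1: {3,4}
'c' @ 2: {5,6}
'b' @ 3: {7,8}
'b' @ 4: {1,2,9,10,11,12}  [accepting]
'a' @ 5: {13,14}
'b' @ 6: {1,2,11,15}  [accepting]
final: {1,2,11,15}; accept 1 in set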